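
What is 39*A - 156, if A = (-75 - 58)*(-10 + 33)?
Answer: -119457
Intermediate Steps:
A = -3059 (A = -133*23 = -3059)
39*A - 156 = 39*(-3059) - 156 = -119301 - 156 = -119457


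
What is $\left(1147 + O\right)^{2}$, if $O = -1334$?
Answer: $34969$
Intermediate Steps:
$\left(1147 + O\right)^{2} = \left(1147 - 1334\right)^{2} = \left(-187\right)^{2} = 34969$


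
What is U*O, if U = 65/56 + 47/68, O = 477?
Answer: 840951/952 ≈ 883.35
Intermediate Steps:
U = 1763/952 (U = 65*(1/56) + 47*(1/68) = 65/56 + 47/68 = 1763/952 ≈ 1.8519)
U*O = (1763/952)*477 = 840951/952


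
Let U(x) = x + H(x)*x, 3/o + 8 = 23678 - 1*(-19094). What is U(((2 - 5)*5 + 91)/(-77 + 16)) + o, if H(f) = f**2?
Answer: -30865176865/9706615484 ≈ -3.1798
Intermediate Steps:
o = 3/42764 (o = 3/(-8 + (23678 - 1*(-19094))) = 3/(-8 + (23678 + 19094)) = 3/(-8 + 42772) = 3/42764 ≈ 7.0152e-5)
U(x) = x + x**3 (U(x) = x + x**2*x = x + x**3)
U(((2 - 5)*5 + 91)/(-77 + 16)) + o = (((2 - 5)*5 + 91)/(-77 + 16) + (((2 - 5)*5 + 91)/(-77 + 16))**3) + 3/42764 = ((-3*5 + 91)/(-61) + ((-3*5 + 91)/(-61))**3) + 3/42764 = ((-15 + 91)*(-1/61) + ((-15 + 91)*(-1/61))**3) + 3/42764 = (76*(-1/61) + (76*(-1/61))**3) + 3/42764 = (-76/61 + (-76/61)**3) + 3/42764 = (-76/61 - 438976/226981) + 3/42764 = -721772/226981 + 3/42764 = -30865176865/9706615484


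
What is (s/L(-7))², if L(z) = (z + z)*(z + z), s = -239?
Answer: 57121/38416 ≈ 1.4869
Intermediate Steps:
L(z) = 4*z² (L(z) = (2*z)*(2*z) = 4*z²)
(s/L(-7))² = (-239/(4*(-7)²))² = (-239/(4*49))² = (-239/196)² = 57121/38416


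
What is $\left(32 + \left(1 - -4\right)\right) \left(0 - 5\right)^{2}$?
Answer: $925$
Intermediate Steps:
$\left(32 + \left(1 - -4\right)\right) \left(0 - 5\right)^{2} = \left(32 + \left(1 + 4\right)\right) \left(-5\right)^{2} = \left(32 + 5\right) 25 = 37 \cdot 25 = 925$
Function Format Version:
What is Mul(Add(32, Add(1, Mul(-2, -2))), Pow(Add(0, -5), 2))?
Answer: 925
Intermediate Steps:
Mul(Add(32, Add(1, Mul(-2, -2))), Pow(Add(0, -5), 2)) = Mul(Add(32, Add(1, 4)), Pow(-5, 2)) = Mul(Add(32, 5), 25) = Mul(37, 25) = 925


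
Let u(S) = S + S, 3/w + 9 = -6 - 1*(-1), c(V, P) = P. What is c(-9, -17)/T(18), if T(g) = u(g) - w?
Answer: -238/507 ≈ -0.46943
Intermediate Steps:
w = -3/14 (w = 3/(-9 + (-6 - 1*(-1))) = 3/(-9 + (-6 + 1)) = 3/(-9 - 5) = 3/(-14) = 3*(-1/14) = -3/14 ≈ -0.21429)
u(S) = 2*S
T(g) = 3/14 + 2*g (T(g) = 2*g - 1*(-3/14) = 2*g + 3/14 = 3/14 + 2*g)
c(-9, -17)/T(18) = -17/(3/14 + 2*18) = -17/(3/14 + 36) = -17/507/14 = -17*14/507 = -238/507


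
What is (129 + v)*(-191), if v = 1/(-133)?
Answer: -3276796/133 ≈ -24638.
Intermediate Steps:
v = -1/133 ≈ -0.0075188
(129 + v)*(-191) = (129 - 1/133)*(-191) = (17156/133)*(-191) = -3276796/133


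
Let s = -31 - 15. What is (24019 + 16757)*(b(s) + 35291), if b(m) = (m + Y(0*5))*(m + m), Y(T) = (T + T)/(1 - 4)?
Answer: 1611589848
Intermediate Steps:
s = -46
Y(T) = -2*T/3 (Y(T) = (2*T)/(-3) = (2*T)*(-⅓) = -2*T/3)
b(m) = 2*m² (b(m) = (m - 0*5)*(m + m) = (m - ⅔*0)*(2*m) = (m + 0)*(2*m) = m*(2*m) = 2*m²)
(24019 + 16757)*(b(s) + 35291) = (24019 + 16757)*(2*(-46)² + 35291) = 40776*(2*2116 + 35291) = 40776*(4232 + 35291) = 40776*39523 = 1611589848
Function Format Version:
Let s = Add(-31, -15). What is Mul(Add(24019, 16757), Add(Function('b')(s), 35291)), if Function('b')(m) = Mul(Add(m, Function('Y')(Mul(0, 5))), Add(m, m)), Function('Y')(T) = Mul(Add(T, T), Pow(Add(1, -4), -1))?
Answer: 1611589848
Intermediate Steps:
s = -46
Function('Y')(T) = Mul(Rational(-2, 3), T) (Function('Y')(T) = Mul(Mul(2, T), Pow(-3, -1)) = Mul(Mul(2, T), Rational(-1, 3)) = Mul(Rational(-2, 3), T))
Function('b')(m) = Mul(2, Pow(m, 2)) (Function('b')(m) = Mul(Add(m, Mul(Rational(-2, 3), Mul(0, 5))), Add(m, m)) = Mul(Add(m, Mul(Rational(-2, 3), 0)), Mul(2, m)) = Mul(Add(m, 0), Mul(2, m)) = Mul(m, Mul(2, m)) = Mul(2, Pow(m, 2)))
Mul(Add(24019, 16757), Add(Function('b')(s), 35291)) = Mul(Add(24019, 16757), Add(Mul(2, Pow(-46, 2)), 35291)) = Mul(40776, Add(Mul(2, 2116), 35291)) = Mul(40776, Add(4232, 35291)) = Mul(40776, 39523) = 1611589848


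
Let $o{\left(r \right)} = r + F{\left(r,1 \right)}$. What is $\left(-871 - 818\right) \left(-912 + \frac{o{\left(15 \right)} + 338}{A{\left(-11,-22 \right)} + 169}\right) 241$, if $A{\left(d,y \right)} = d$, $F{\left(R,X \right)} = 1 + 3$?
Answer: $\frac{58508816211}{158} \approx 3.7031 \cdot 10^{8}$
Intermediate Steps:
$F{\left(R,X \right)} = 4$
$o{\left(r \right)} = 4 + r$ ($o{\left(r \right)} = r + 4 = 4 + r$)
$\left(-871 - 818\right) \left(-912 + \frac{o{\left(15 \right)} + 338}{A{\left(-11,-22 \right)} + 169}\right) 241 = \left(-871 - 818\right) \left(-912 + \frac{\left(4 + 15\right) + 338}{-11 + 169}\right) 241 = - 1689 \left(-912 + \frac{19 + 338}{158}\right) 241 = - 1689 \left(-912 + 357 \cdot \frac{1}{158}\right) 241 = - 1689 \left(-912 + \frac{357}{158}\right) 241 = \left(-1689\right) \left(- \frac{143739}{158}\right) 241 = \frac{242775171}{158} \cdot 241 = \frac{58508816211}{158}$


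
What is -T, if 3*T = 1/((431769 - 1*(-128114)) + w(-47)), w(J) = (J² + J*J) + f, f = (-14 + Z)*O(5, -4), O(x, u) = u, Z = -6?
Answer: -1/1693143 ≈ -5.9062e-7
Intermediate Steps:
f = 80 (f = (-14 - 6)*(-4) = -20*(-4) = 80)
w(J) = 80 + 2*J² (w(J) = (J² + J*J) + 80 = (J² + J²) + 80 = 2*J² + 80 = 80 + 2*J²)
T = 1/1693143 (T = 1/(3*((431769 - 1*(-128114)) + (80 + 2*(-47)²))) = 1/(3*((431769 + 128114) + (80 + 2*2209))) = 1/(3*(559883 + (80 + 4418))) = 1/(3*(559883 + 4498)) = (⅓)/564381 = (⅓)*(1/564381) = 1/1693143 ≈ 5.9062e-7)
-T = -1*1/1693143 = -1/1693143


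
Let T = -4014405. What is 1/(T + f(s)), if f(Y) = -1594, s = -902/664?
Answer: -1/4015999 ≈ -2.4900e-7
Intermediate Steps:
s = -451/332 (s = -902*1/664 = -451/332 ≈ -1.3584)
1/(T + f(s)) = 1/(-4014405 - 1594) = 1/(-4015999) = -1/4015999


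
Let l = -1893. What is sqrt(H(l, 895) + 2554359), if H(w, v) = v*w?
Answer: 2*sqrt(215031) ≈ 927.43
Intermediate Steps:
sqrt(H(l, 895) + 2554359) = sqrt(895*(-1893) + 2554359) = sqrt(-1694235 + 2554359) = sqrt(860124) = 2*sqrt(215031)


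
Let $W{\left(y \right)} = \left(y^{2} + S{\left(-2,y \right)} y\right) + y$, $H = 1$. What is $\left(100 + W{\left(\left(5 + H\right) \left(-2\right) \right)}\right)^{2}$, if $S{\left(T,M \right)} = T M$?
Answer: $3136$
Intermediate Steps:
$S{\left(T,M \right)} = M T$
$W{\left(y \right)} = y - y^{2}$ ($W{\left(y \right)} = \left(y^{2} + y \left(-2\right) y\right) + y = \left(y^{2} + - 2 y y\right) + y = \left(y^{2} - 2 y^{2}\right) + y = - y^{2} + y = y - y^{2}$)
$\left(100 + W{\left(\left(5 + H\right) \left(-2\right) \right)}\right)^{2} = \left(100 + \left(5 + 1\right) \left(-2\right) \left(1 - \left(5 + 1\right) \left(-2\right)\right)\right)^{2} = \left(100 + 6 \left(-2\right) \left(1 - 6 \left(-2\right)\right)\right)^{2} = \left(100 - 12 \left(1 - -12\right)\right)^{2} = \left(100 - 12 \left(1 + 12\right)\right)^{2} = \left(100 - 156\right)^{2} = \left(-56\right)^{2} = 3136$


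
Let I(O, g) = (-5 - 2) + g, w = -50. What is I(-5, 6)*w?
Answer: 50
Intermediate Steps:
I(O, g) = -7 + g
I(-5, 6)*w = (-7 + 6)*(-50) = -1*(-50) = 50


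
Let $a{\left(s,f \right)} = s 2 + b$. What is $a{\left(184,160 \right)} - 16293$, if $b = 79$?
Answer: $-15846$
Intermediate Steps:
$a{\left(s,f \right)} = 79 + 2 s$ ($a{\left(s,f \right)} = s 2 + 79 = 2 s + 79 = 79 + 2 s$)
$a{\left(184,160 \right)} - 16293 = \left(79 + 2 \cdot 184\right) - 16293 = \left(79 + 368\right) - 16293 = 447 - 16293 = -15846$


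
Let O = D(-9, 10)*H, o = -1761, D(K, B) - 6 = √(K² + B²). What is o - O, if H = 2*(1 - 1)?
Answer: -1761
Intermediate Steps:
D(K, B) = 6 + √(B² + K²) (D(K, B) = 6 + √(K² + B²) = 6 + √(B² + K²))
H = 0 (H = 2*0 = 0)
O = 0 (O = (6 + √(10² + (-9)²))*0 = (6 + √(100 + 81))*0 = (6 + √181)*0 = 0)
o - O = -1761 - 1*0 = -1761 + 0 = -1761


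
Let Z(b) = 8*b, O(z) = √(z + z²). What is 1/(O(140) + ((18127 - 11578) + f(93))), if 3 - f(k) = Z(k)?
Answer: 484/2809427 - √4935/16856562 ≈ 0.00016811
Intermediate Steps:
f(k) = 3 - 8*k
1/(O(140) + ((18127 - 11578) + f(93))) = 1/(√(140*(1 + 140)) + ((18127 - 11578) + (3 - 8*93))) = 1/(√(140*141) + (6549 + (3 - 744))) = 1/(√19740 + (6549 - 741)) = 1/(2*√4935 + 5808) = 1/(5808 + 2*√4935)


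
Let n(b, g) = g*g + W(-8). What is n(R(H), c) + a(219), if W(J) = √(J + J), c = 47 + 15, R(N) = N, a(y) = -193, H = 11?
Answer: 3651 + 4*I ≈ 3651.0 + 4.0*I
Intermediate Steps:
c = 62
W(J) = √2*√J (W(J) = √(2*J) = √2*√J)
n(b, g) = g² + 4*I (n(b, g) = g*g + √2*√(-8) = g² + √2*(2*I*√2) = g² + 4*I)
n(R(H), c) + a(219) = (62² + 4*I) - 193 = (3844 + 4*I) - 193 = 3651 + 4*I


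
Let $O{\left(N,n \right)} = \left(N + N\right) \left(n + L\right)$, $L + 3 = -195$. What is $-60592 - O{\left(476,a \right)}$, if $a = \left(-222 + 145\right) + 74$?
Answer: $130760$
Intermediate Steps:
$a = -3$ ($a = -77 + 74 = -3$)
$L = -198$ ($L = -3 - 195 = -198$)
$O{\left(N,n \right)} = 2 N \left(-198 + n\right)$ ($O{\left(N,n \right)} = \left(N + N\right) \left(n - 198\right) = 2 N \left(-198 + n\right)$)
$-60592 - O{\left(476,a \right)} = -60592 - 2 \cdot 476 \left(-198 - 3\right) = -60592 - 2 \cdot 476 \left(-201\right) = -60592 - -191352 = -60592 + 191352 = 130760$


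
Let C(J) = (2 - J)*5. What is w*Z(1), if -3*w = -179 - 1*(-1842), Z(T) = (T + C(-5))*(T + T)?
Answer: -39912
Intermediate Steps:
C(J) = 10 - 5*J
Z(T) = 2*T*(35 + T) (Z(T) = (T + (10 - 5*(-5)))*(T + T) = (T + (10 + 25))*(2*T) = (T + 35)*(2*T) = (35 + T)*(2*T) = 2*T*(35 + T))
w = -1663/3 (w = -(-179 - 1*(-1842))/3 = -(-179 + 1842)/3 = -⅓*1663 = -1663/3 ≈ -554.33)
w*Z(1) = -3326*(35 + 1)/3 = -3326*36/3 = -1663/3*72 = -39912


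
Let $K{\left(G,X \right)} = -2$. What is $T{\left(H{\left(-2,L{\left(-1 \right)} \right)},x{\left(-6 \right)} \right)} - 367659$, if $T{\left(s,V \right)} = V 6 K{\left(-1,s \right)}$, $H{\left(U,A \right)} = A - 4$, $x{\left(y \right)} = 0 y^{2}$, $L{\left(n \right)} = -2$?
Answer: $-367659$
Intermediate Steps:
$x{\left(y \right)} = 0$
$H{\left(U,A \right)} = -4 + A$
$T{\left(s,V \right)} = - 12 V$ ($T{\left(s,V \right)} = V 6 \left(-2\right) = 6 V \left(-2\right) = - 12 V$)
$T{\left(H{\left(-2,L{\left(-1 \right)} \right)},x{\left(-6 \right)} \right)} - 367659 = \left(-12\right) 0 - 367659 = 0 - 367659 = -367659$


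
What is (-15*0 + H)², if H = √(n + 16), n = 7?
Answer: 23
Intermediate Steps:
H = √23 (H = √(7 + 16) = √23 ≈ 4.7958)
(-15*0 + H)² = (-15*0 + √23)² = (0 + √23)² = (√23)² = 23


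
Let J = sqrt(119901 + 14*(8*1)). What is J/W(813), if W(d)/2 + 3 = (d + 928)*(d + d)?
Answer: sqrt(120013)/5661726 ≈ 6.1188e-5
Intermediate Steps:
W(d) = -6 + 4*d*(928 + d) (W(d) = -6 + 2*((d + 928)*(d + d)) = -6 + 2*((928 + d)*(2*d)) = -6 + 2*(2*d*(928 + d)) = -6 + 4*d*(928 + d))
J = sqrt(120013) (J = sqrt(119901 + 14*8) = sqrt(119901 + 112) = sqrt(120013) ≈ 346.43)
J/W(813) = sqrt(120013)/(-6 + 4*813**2 + 3712*813) = sqrt(120013)/(-6 + 4*660969 + 3017856) = sqrt(120013)/(-6 + 2643876 + 3017856) = sqrt(120013)/5661726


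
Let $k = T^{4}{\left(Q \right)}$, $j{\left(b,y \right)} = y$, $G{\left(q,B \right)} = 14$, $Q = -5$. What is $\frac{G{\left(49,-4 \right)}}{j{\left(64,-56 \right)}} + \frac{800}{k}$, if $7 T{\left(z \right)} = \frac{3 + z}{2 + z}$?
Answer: $\frac{38896199}{4} \approx 9.724 \cdot 10^{6}$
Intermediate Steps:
$T{\left(z \right)} = \frac{3 + z}{7 \left(2 + z\right)}$ ($T{\left(z \right)} = \frac{\left(3 + z\right) \frac{1}{2 + z}}{7} = \frac{\frac{1}{2 + z} \left(3 + z\right)}{7} = \frac{3 + z}{7 \left(2 + z\right)}$)
$k = \frac{16}{194481}$ ($k = \left(\frac{3 - 5}{7 \left(2 - 5\right)}\right)^{4} = \left(\frac{1}{7} \frac{1}{-3} \left(-2\right)\right)^{4} = \left(\frac{1}{7} \left(- \frac{1}{3}\right) \left(-2\right)\right)^{4} = \left(\frac{2}{21}\right)^{4} = \frac{16}{194481} \approx 8.227 \cdot 10^{-5}$)
$\frac{G{\left(49,-4 \right)}}{j{\left(64,-56 \right)}} + \frac{800}{k} = \frac{14}{-56} + \frac{800}{\frac{16}{194481}} = 14 \left(- \frac{1}{56}\right) + 800 \cdot \frac{194481}{16} = - \frac{1}{4} + 9724050 = \frac{38896199}{4}$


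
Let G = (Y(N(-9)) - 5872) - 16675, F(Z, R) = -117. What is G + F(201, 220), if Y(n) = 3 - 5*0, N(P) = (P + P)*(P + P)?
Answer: -22661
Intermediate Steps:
N(P) = 4*P**2 (N(P) = (2*P)*(2*P) = 4*P**2)
Y(n) = 3 (Y(n) = 3 + 0 = 3)
G = -22544 (G = (3 - 5872) - 16675 = -5869 - 16675 = -22544)
G + F(201, 220) = -22544 - 117 = -22661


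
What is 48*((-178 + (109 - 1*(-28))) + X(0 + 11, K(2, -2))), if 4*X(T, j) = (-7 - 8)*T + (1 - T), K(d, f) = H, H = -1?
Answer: -4068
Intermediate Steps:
K(d, f) = -1
X(T, j) = 1/4 - 4*T (X(T, j) = ((-7 - 8)*T + (1 - T))/4 = (-15*T + (1 - T))/4 = (1 - 16*T)/4 = 1/4 - 4*T)
48*((-178 + (109 - 1*(-28))) + X(0 + 11, K(2, -2))) = 48*((-178 + (109 - 1*(-28))) + (1/4 - 4*(0 + 11))) = 48*((-178 + (109 + 28)) + (1/4 - 4*11)) = 48*((-178 + 137) + (1/4 - 44)) = 48*(-41 - 175/4) = 48*(-339/4) = -4068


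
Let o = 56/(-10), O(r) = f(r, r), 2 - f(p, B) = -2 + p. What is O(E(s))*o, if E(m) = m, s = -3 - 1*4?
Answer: -308/5 ≈ -61.600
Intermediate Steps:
f(p, B) = 4 - p (f(p, B) = 2 - (-2 + p) = 2 + (2 - p) = 4 - p)
s = -7 (s = -3 - 4 = -7)
O(r) = 4 - r
o = -28/5 (o = 56*(-1/10) = -28/5 ≈ -5.6000)
O(E(s))*o = (4 - 1*(-7))*(-28/5) = (4 + 7)*(-28/5) = 11*(-28/5) = -308/5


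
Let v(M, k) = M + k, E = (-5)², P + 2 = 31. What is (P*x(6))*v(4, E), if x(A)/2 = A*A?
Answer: 60552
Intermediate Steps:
P = 29 (P = -2 + 31 = 29)
E = 25
x(A) = 2*A² (x(A) = 2*(A*A) = 2*A²)
(P*x(6))*v(4, E) = (29*(2*6²))*(4 + 25) = (29*(2*36))*29 = (29*72)*29 = 2088*29 = 60552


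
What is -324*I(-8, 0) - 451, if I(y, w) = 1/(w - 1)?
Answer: -127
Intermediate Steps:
I(y, w) = 1/(-1 + w)
-324*I(-8, 0) - 451 = -324/(-1 + 0) - 451 = -324/(-1) - 451 = -324*(-1) - 451 = 324 - 451 = -127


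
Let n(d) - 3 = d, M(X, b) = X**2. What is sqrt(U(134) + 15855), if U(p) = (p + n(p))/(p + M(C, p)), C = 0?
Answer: sqrt(284728694)/134 ≈ 125.92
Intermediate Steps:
n(d) = 3 + d
U(p) = (3 + 2*p)/p (U(p) = (p + (3 + p))/(p + 0**2) = (3 + 2*p)/(p + 0) = (3 + 2*p)/p)
sqrt(U(134) + 15855) = sqrt((2 + 3/134) + 15855) = sqrt(271/134 + 15855) = sqrt(2124841/134) = sqrt(284728694)/134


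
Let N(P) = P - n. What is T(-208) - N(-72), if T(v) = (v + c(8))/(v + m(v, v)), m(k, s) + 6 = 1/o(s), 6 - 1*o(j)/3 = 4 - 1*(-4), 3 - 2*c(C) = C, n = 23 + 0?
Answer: 123338/1285 ≈ 95.983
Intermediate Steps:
n = 23
c(C) = 3/2 - C/2
o(j) = -6 (o(j) = 18 - 3*(4 - 1*(-4)) = 18 - 3*(4 + 4) = 18 - 3*8 = 18 - 24 = -6)
m(k, s) = -37/6 (m(k, s) = -6 + 1/(-6) = -6 - ⅙ = -37/6)
N(P) = -23 + P (N(P) = P - 1*23 = P - 23 = -23 + P)
T(v) = (-5/2 + v)/(-37/6 + v) (T(v) = (v + (3/2 - ½*8))/(v - 37/6) = (v + (3/2 - 4))/(-37/6 + v) = (v - 5/2)/(-37/6 + v) = (-5/2 + v)/(-37/6 + v))
T(-208) - N(-72) = 3*(5 - 2*(-208))/(37 - 6*(-208)) - (-23 - 72) = 3*(5 + 416)/(37 + 1248) - 1*(-95) = 3*421/1285 + 95 = 3*(1/1285)*421 + 95 = 1263/1285 + 95 = 123338/1285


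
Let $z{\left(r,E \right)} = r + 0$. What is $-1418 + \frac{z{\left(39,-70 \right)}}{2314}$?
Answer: $- \frac{252401}{178} \approx -1418.0$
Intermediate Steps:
$z{\left(r,E \right)} = r$
$-1418 + \frac{z{\left(39,-70 \right)}}{2314} = -1418 + \frac{39}{2314} = -1418 + 39 \cdot \frac{1}{2314} = -1418 + \frac{3}{178} = - \frac{252401}{178}$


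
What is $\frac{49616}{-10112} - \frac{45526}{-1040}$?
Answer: $\frac{15353}{395} \approx 38.868$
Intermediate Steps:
$\frac{49616}{-10112} - \frac{45526}{-1040} = 49616 \left(- \frac{1}{10112}\right) - - \frac{1751}{40} = - \frac{3101}{632} + \frac{1751}{40} = \frac{15353}{395}$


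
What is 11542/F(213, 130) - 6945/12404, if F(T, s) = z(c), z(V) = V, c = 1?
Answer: 143160023/12404 ≈ 11541.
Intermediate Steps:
F(T, s) = 1
11542/F(213, 130) - 6945/12404 = 11542/1 - 6945/12404 = 11542*1 - 6945*1/12404 = 11542 - 6945/12404 = 143160023/12404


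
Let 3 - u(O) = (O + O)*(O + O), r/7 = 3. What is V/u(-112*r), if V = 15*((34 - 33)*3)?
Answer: -15/7375871 ≈ -2.0337e-6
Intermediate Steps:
r = 21 (r = 7*3 = 21)
u(O) = 3 - 4*O² (u(O) = 3 - (O + O)*(O + O) = 3 - 2*O*2*O = 3 - 4*O²)
V = 45 (V = 15*(1*3) = 15*3 = 45)
V/u(-112*r) = 45/(3 - 4*(-112*21)²) = 45/(3 - 4*(-2352)²) = 45/(3 - 4*5531904) = 45/(3 - 22127616) = 45/(-22127613) = 45*(-1/22127613) = -15/7375871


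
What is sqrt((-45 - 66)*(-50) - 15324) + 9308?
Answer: 9308 + 3*I*sqrt(1086) ≈ 9308.0 + 98.864*I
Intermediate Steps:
sqrt((-45 - 66)*(-50) - 15324) + 9308 = sqrt(-111*(-50) - 15324) + 9308 = sqrt(5550 - 15324) + 9308 = sqrt(-9774) + 9308 = 3*I*sqrt(1086) + 9308 = 9308 + 3*I*sqrt(1086)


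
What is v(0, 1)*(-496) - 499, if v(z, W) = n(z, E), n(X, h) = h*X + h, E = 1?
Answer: -995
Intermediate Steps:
n(X, h) = h + X*h (n(X, h) = X*h + h = h + X*h)
v(z, W) = 1 + z (v(z, W) = 1*(1 + z) = 1 + z)
v(0, 1)*(-496) - 499 = (1 + 0)*(-496) - 499 = 1*(-496) - 499 = -496 - 499 = -995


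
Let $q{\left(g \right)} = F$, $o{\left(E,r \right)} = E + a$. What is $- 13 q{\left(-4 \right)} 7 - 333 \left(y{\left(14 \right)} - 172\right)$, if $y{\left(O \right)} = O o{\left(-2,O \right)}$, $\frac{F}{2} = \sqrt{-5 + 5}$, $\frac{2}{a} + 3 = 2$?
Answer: $75924$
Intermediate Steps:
$a = -2$ ($a = \frac{2}{-3 + 2} = \frac{2}{-1} = 2 \left(-1\right) = -2$)
$o{\left(E,r \right)} = -2 + E$ ($o{\left(E,r \right)} = E - 2 = -2 + E$)
$F = 0$ ($F = 2 \sqrt{-5 + 5} = 2 \sqrt{0} = 2 \cdot 0 = 0$)
$q{\left(g \right)} = 0$
$y{\left(O \right)} = - 4 O$ ($y{\left(O \right)} = O \left(-2 - 2\right) = O \left(-4\right) = - 4 O$)
$- 13 q{\left(-4 \right)} 7 - 333 \left(y{\left(14 \right)} - 172\right) = \left(-13\right) 0 \cdot 7 - 333 \left(\left(-4\right) 14 - 172\right) = 0 \cdot 7 - 333 \left(-56 - 172\right) = 0 - 333 \left(-228\right) = 0 - -75924 = 0 + 75924 = 75924$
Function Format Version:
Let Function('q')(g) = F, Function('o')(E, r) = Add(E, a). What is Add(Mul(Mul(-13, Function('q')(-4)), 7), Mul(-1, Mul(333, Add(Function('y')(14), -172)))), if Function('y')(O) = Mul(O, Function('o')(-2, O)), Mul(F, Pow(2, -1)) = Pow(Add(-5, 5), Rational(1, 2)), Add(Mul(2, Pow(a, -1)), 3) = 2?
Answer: 75924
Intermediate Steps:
a = -2 (a = Mul(2, Pow(Add(-3, 2), -1)) = Mul(2, Pow(-1, -1)) = Mul(2, -1) = -2)
Function('o')(E, r) = Add(-2, E) (Function('o')(E, r) = Add(E, -2) = Add(-2, E))
F = 0 (F = Mul(2, Pow(Add(-5, 5), Rational(1, 2))) = Mul(2, Pow(0, Rational(1, 2))) = Mul(2, 0) = 0)
Function('q')(g) = 0
Function('y')(O) = Mul(-4, O) (Function('y')(O) = Mul(O, Add(-2, -2)) = Mul(O, -4) = Mul(-4, O))
Add(Mul(Mul(-13, Function('q')(-4)), 7), Mul(-1, Mul(333, Add(Function('y')(14), -172)))) = Add(Mul(Mul(-13, 0), 7), Mul(-1, Mul(333, Add(Mul(-4, 14), -172)))) = Add(Mul(0, 7), Mul(-1, Mul(333, Add(-56, -172)))) = Add(0, Mul(-1, Mul(333, -228))) = Add(0, Mul(-1, -75924)) = Add(0, 75924) = 75924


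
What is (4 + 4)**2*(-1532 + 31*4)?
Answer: -90112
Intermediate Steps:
(4 + 4)**2*(-1532 + 31*4) = 8**2*(-1532 + 124) = 64*(-1408) = -90112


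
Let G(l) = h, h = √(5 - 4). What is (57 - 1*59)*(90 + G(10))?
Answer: -182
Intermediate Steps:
h = 1 (h = √1 = 1)
G(l) = 1
(57 - 1*59)*(90 + G(10)) = (57 - 1*59)*(90 + 1) = (57 - 59)*91 = -2*91 = -182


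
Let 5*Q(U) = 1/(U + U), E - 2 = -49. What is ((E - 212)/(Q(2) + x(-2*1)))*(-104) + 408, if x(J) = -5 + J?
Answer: -482008/139 ≈ -3467.7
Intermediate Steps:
E = -47 (E = 2 - 49 = -47)
Q(U) = 1/(10*U) (Q(U) = 1/(5*(U + U)) = 1/(5*((2*U))) = (1/(2*U))/5 = 1/(10*U))
((E - 212)/(Q(2) + x(-2*1)))*(-104) + 408 = ((-47 - 212)/((⅒)/2 + (-5 - 2*1)))*(-104) + 408 = -259/((⅒)*(½) + (-5 - 2))*(-104) + 408 = -259/(1/20 - 7)*(-104) + 408 = -259/(-139/20)*(-104) + 408 = -259*(-20/139)*(-104) + 408 = (5180/139)*(-104) + 408 = -538720/139 + 408 = -482008/139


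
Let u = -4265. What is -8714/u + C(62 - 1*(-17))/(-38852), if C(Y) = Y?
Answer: 338219393/165703780 ≈ 2.0411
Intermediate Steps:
-8714/u + C(62 - 1*(-17))/(-38852) = -8714/(-4265) + (62 - 1*(-17))/(-38852) = -8714*(-1/4265) + (62 + 17)*(-1/38852) = 8714/4265 + 79*(-1/38852) = 8714/4265 - 79/38852 = 338219393/165703780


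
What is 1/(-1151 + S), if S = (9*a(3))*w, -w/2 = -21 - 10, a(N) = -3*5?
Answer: -1/9521 ≈ -0.00010503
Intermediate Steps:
a(N) = -15
w = 62 (w = -2*(-21 - 10) = -2*(-31) = 62)
S = -8370 (S = (9*(-15))*62 = -135*62 = -8370)
1/(-1151 + S) = 1/(-1151 - 8370) = 1/(-9521) = -1/9521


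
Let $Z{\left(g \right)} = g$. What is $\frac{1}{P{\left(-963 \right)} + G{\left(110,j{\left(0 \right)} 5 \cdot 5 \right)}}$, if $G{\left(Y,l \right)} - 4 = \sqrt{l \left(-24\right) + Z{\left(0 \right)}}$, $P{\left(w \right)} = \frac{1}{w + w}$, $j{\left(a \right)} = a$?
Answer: $\frac{1926}{7703} \approx 0.25003$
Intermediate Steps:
$P{\left(w \right)} = \frac{1}{2 w}$
$G{\left(Y,l \right)} = 4 + 2 \sqrt{6} \sqrt{- l}$ ($G{\left(Y,l \right)} = 4 + \sqrt{l \left(-24\right) + 0} = 4 + \sqrt{- 24 l + 0} = 4 + \sqrt{- 24 l} = 4 + 2 \sqrt{6} \sqrt{- l}$)
$\frac{1}{P{\left(-963 \right)} + G{\left(110,j{\left(0 \right)} 5 \cdot 5 \right)}} = \frac{1}{\frac{1}{2 \left(-963\right)} + \left(4 + 2 \sqrt{6} \sqrt{- 0 \cdot 5 \cdot 5}\right)} = \frac{1}{\frac{1}{2} \left(- \frac{1}{963}\right) + \left(4 + 2 \sqrt{6} \sqrt{- 0 \cdot 5}\right)} = \frac{1}{- \frac{1}{1926} + \left(4 + 2 \sqrt{6} \sqrt{\left(-1\right) 0}\right)} = \frac{1}{- \frac{1}{1926} + \left(4 + 2 \sqrt{6} \sqrt{0}\right)} = \frac{1}{- \frac{1}{1926} + \left(4 + 2 \sqrt{6} \cdot 0\right)} = \frac{1}{- \frac{1}{1926} + \left(4 + 0\right)} = \frac{1}{- \frac{1}{1926} + 4} = \frac{1}{\frac{7703}{1926}} = \frac{1926}{7703}$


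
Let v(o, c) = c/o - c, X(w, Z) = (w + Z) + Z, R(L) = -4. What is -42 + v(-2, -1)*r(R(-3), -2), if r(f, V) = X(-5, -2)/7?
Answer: -615/14 ≈ -43.929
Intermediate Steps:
X(w, Z) = w + 2*Z (X(w, Z) = (Z + w) + Z = w + 2*Z)
v(o, c) = -c + c/o
r(f, V) = -9/7 (r(f, V) = (-5 + 2*(-2))/7 = (-5 - 4)*(⅐) = -9*⅐ = -9/7)
-42 + v(-2, -1)*r(R(-3), -2) = -42 + (-1*(-1) - 1/(-2))*(-9/7) = -42 + (1 - 1*(-½))*(-9/7) = -42 + (1 + ½)*(-9/7) = -42 + (3/2)*(-9/7) = -42 - 27/14 = -615/14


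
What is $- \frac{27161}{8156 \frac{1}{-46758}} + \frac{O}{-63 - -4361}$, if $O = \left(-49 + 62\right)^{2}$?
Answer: $\frac{682304469211}{4381811} \approx 1.5571 \cdot 10^{5}$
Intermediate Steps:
$O = 169$ ($O = 13^{2} = 169$)
$- \frac{27161}{8156 \frac{1}{-46758}} + \frac{O}{-63 - -4361} = - \frac{27161}{8156 \frac{1}{-46758}} + \frac{169}{-63 - -4361} = - \frac{27161}{8156 \left(- \frac{1}{46758}\right)} + \frac{169}{-63 + 4361} = - \frac{27161}{- \frac{4078}{23379}} + \frac{169}{4298} = \left(-27161\right) \left(- \frac{23379}{4078}\right) + 169 \cdot \frac{1}{4298} = \frac{634997019}{4078} + \frac{169}{4298} = \frac{682304469211}{4381811}$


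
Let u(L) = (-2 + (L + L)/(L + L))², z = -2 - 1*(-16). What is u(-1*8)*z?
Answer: 14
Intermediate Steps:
z = 14 (z = -2 + 16 = 14)
u(L) = 1 (u(L) = (-2 + (2*L)/((2*L)))² = (-2 + (2*L)*(1/(2*L)))² = (-2 + 1)² = (-1)² = 1)
u(-1*8)*z = 1*14 = 14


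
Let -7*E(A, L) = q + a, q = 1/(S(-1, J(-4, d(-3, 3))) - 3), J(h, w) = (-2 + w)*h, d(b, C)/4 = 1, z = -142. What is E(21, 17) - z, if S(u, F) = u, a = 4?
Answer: 3961/28 ≈ 141.46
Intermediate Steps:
d(b, C) = 4 (d(b, C) = 4*1 = 4)
J(h, w) = h*(-2 + w)
q = -1/4 (q = 1/(-1 - 3) = 1/(-4) = -1/4 ≈ -0.25000)
E(A, L) = -15/28 (E(A, L) = -(-1/4 + 4)/7 = -1/7*15/4 = -15/28)
E(21, 17) - z = -15/28 - 1*(-142) = -15/28 + 142 = 3961/28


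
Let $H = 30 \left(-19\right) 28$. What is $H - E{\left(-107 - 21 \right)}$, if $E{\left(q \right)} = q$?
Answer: $-15832$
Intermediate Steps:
$H = -15960$ ($H = \left(-570\right) 28 = -15960$)
$H - E{\left(-107 - 21 \right)} = -15960 - \left(-107 - 21\right) = -15960 - -128 = -15960 + 128 = -15832$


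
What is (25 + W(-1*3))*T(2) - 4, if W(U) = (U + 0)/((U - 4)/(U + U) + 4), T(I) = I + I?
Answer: 2904/31 ≈ 93.677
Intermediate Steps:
T(I) = 2*I
W(U) = U/(4 + (-4 + U)/(2*U)) (W(U) = U/((-4 + U)/((2*U)) + 4) = U/((-4 + U)*(1/(2*U)) + 4) = U/((-4 + U)/(2*U) + 4) = U/(4 + (-4 + U)/(2*U)))
(25 + W(-1*3))*T(2) - 4 = (25 + 2*(-1*3)²/(-4 + 9*(-1*3)))*(2*2) - 4 = (25 + 2*(-3)²/(-4 + 9*(-3)))*4 - 4 = (25 + 2*9/(-4 - 27))*4 - 4 = (25 + 2*9/(-31))*4 - 4 = (25 + 2*9*(-1/31))*4 - 4 = (25 - 18/31)*4 - 4 = (757/31)*4 - 4 = 3028/31 - 4 = 2904/31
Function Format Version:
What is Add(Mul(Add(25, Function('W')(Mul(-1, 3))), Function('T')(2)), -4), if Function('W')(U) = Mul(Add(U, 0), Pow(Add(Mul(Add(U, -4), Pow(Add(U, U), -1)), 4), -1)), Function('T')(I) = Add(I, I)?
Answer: Rational(2904, 31) ≈ 93.677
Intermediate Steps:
Function('T')(I) = Mul(2, I)
Function('W')(U) = Mul(U, Pow(Add(4, Mul(Rational(1, 2), Pow(U, -1), Add(-4, U))), -1)) (Function('W')(U) = Mul(U, Pow(Add(Mul(Add(-4, U), Pow(Mul(2, U), -1)), 4), -1)) = Mul(U, Pow(Add(Mul(Add(-4, U), Mul(Rational(1, 2), Pow(U, -1))), 4), -1)) = Mul(U, Pow(Add(Mul(Rational(1, 2), Pow(U, -1), Add(-4, U)), 4), -1)) = Mul(U, Pow(Add(4, Mul(Rational(1, 2), Pow(U, -1), Add(-4, U))), -1)))
Add(Mul(Add(25, Function('W')(Mul(-1, 3))), Function('T')(2)), -4) = Add(Mul(Add(25, Mul(2, Pow(Mul(-1, 3), 2), Pow(Add(-4, Mul(9, Mul(-1, 3))), -1))), Mul(2, 2)), -4) = Add(Mul(Add(25, Mul(2, Pow(-3, 2), Pow(Add(-4, Mul(9, -3)), -1))), 4), -4) = Add(Mul(Add(25, Mul(2, 9, Pow(Add(-4, -27), -1))), 4), -4) = Add(Mul(Add(25, Mul(2, 9, Pow(-31, -1))), 4), -4) = Add(Mul(Add(25, Mul(2, 9, Rational(-1, 31))), 4), -4) = Add(Mul(Add(25, Rational(-18, 31)), 4), -4) = Add(Mul(Rational(757, 31), 4), -4) = Add(Rational(3028, 31), -4) = Rational(2904, 31)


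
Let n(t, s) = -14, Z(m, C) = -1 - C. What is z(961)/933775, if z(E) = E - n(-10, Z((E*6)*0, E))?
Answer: 39/37351 ≈ 0.0010441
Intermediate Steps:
z(E) = 14 + E (z(E) = E - 1*(-14) = E + 14 = 14 + E)
z(961)/933775 = (14 + 961)/933775 = 975*(1/933775) = 39/37351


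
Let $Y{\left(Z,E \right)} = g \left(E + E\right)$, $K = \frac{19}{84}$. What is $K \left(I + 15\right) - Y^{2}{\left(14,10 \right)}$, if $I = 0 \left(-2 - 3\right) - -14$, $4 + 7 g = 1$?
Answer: $- \frac{39343}{588} \approx -66.91$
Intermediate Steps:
$g = - \frac{3}{7}$ ($g = - \frac{4}{7} + \frac{1}{7} \cdot 1 = - \frac{4}{7} + \frac{1}{7} = - \frac{3}{7} \approx -0.42857$)
$K = \frac{19}{84}$ ($K = 19 \cdot \frac{1}{84} = \frac{19}{84} \approx 0.22619$)
$Y{\left(Z,E \right)} = - \frac{6 E}{7}$ ($Y{\left(Z,E \right)} = - \frac{3 \left(E + E\right)}{7} = - \frac{3 \cdot 2 E}{7} = - \frac{6 E}{7}$)
$I = 14$ ($I = 0 \left(-5\right) + 14 = 0 + 14 = 14$)
$K \left(I + 15\right) - Y^{2}{\left(14,10 \right)} = \frac{19 \left(14 + 15\right)}{84} - \left(\left(- \frac{6}{7}\right) 10\right)^{2} = \frac{19}{84} \cdot 29 - \left(- \frac{60}{7}\right)^{2} = \frac{551}{84} - \frac{3600}{49} = - \frac{39343}{588}$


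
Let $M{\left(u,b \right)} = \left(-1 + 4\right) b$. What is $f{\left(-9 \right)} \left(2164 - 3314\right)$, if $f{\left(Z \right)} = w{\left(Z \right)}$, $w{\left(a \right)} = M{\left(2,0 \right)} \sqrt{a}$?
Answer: $0$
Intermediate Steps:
$M{\left(u,b \right)} = 3 b$
$w{\left(a \right)} = 0$ ($w{\left(a \right)} = 3 \cdot 0 \sqrt{a} = 0 \sqrt{a} = 0$)
$f{\left(Z \right)} = 0$
$f{\left(-9 \right)} \left(2164 - 3314\right) = 0 \left(2164 - 3314\right) = 0 \left(-1150\right) = 0$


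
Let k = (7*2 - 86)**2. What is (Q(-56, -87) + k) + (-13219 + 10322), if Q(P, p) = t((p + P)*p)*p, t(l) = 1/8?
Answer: 18209/8 ≈ 2276.1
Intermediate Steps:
t(l) = 1/8
Q(P, p) = p/8
k = 5184 (k = (14 - 86)**2 = (-72)**2 = 5184)
(Q(-56, -87) + k) + (-13219 + 10322) = ((1/8)*(-87) + 5184) + (-13219 + 10322) = (-87/8 + 5184) - 2897 = 41385/8 - 2897 = 18209/8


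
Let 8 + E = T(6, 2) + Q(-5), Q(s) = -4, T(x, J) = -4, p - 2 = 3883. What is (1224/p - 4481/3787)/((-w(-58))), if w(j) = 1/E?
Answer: -9732112/700595 ≈ -13.891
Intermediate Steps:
p = 3885 (p = 2 + 3883 = 3885)
E = -16 (E = -8 + (-4 - 4) = -8 - 8 = -16)
w(j) = -1/16 (w(j) = 1/(-16) = -1/16)
(1224/p - 4481/3787)/((-w(-58))) = (1224/3885 - 4481/3787)/((-1*(-1/16))) = (1224*(1/3885) - 4481*1/3787)/(1/16) = (408/1295 - 4481/3787)*16 = -608257/700595*16 = -9732112/700595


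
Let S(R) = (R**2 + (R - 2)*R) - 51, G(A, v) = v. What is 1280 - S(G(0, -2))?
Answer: 1319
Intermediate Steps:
S(R) = -51 + R**2 + R*(-2 + R) (S(R) = (R**2 + (-2 + R)*R) - 51 = (R**2 + R*(-2 + R)) - 51 = -51 + R**2 + R*(-2 + R))
1280 - S(G(0, -2)) = 1280 - (-51 - 2*(-2) + 2*(-2)**2) = 1280 - (-51 + 4 + 2*4) = 1280 - (-51 + 4 + 8) = 1280 - 1*(-39) = 1280 + 39 = 1319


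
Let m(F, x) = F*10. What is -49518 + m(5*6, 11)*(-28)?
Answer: -57918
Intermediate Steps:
m(F, x) = 10*F
-49518 + m(5*6, 11)*(-28) = -49518 + (10*(5*6))*(-28) = -49518 + (10*30)*(-28) = -49518 + 300*(-28) = -49518 - 8400 = -57918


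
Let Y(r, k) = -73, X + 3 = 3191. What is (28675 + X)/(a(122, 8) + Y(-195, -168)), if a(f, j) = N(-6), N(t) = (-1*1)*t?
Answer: -31863/67 ≈ -475.57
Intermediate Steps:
X = 3188 (X = -3 + 3191 = 3188)
N(t) = -t
a(f, j) = 6 (a(f, j) = -1*(-6) = 6)
(28675 + X)/(a(122, 8) + Y(-195, -168)) = (28675 + 3188)/(6 - 73) = 31863/(-67) = 31863*(-1/67) = -31863/67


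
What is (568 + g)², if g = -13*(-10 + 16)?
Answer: 240100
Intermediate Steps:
g = -78 (g = -13*6 = -78)
(568 + g)² = (568 - 78)² = 490² = 240100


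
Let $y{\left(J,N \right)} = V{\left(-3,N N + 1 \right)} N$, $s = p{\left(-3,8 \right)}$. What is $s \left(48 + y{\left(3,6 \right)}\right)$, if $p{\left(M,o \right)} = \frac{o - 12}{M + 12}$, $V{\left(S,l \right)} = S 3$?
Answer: $\frac{8}{3} \approx 2.6667$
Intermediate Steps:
$V{\left(S,l \right)} = 3 S$
$p{\left(M,o \right)} = \frac{-12 + o}{12 + M}$
$s = - \frac{4}{9}$ ($s = \frac{-12 + 8}{12 - 3} = \frac{1}{9} \left(-4\right) = - \frac{4}{9} \approx -0.44444$)
$y{\left(J,N \right)} = - 9 N$ ($y{\left(J,N \right)} = 3 \left(-3\right) N = - 9 N$)
$s \left(48 + y{\left(3,6 \right)}\right) = - \frac{4 \left(48 - 54\right)}{9} = \left(- \frac{4}{9}\right) \left(-6\right) = \frac{8}{3}$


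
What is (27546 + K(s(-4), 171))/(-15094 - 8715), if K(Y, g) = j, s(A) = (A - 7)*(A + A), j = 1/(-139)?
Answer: -3828893/3309451 ≈ -1.1570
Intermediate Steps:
j = -1/139 ≈ -0.0071942
s(A) = 2*A*(-7 + A) (s(A) = (-7 + A)*(2*A) = 2*A*(-7 + A))
K(Y, g) = -1/139
(27546 + K(s(-4), 171))/(-15094 - 8715) = (27546 - 1/139)/(-15094 - 8715) = (3828893/139)/(-23809) = (3828893/139)*(-1/23809) = -3828893/3309451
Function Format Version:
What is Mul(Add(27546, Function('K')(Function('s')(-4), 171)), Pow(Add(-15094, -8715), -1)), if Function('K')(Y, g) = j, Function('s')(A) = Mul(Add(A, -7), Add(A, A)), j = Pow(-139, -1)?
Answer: Rational(-3828893, 3309451) ≈ -1.1570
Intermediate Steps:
j = Rational(-1, 139) ≈ -0.0071942
Function('s')(A) = Mul(2, A, Add(-7, A)) (Function('s')(A) = Mul(Add(-7, A), Mul(2, A)) = Mul(2, A, Add(-7, A)))
Function('K')(Y, g) = Rational(-1, 139)
Mul(Add(27546, Function('K')(Function('s')(-4), 171)), Pow(Add(-15094, -8715), -1)) = Mul(Add(27546, Rational(-1, 139)), Pow(Add(-15094, -8715), -1)) = Mul(Rational(3828893, 139), Pow(-23809, -1)) = Mul(Rational(3828893, 139), Rational(-1, 23809)) = Rational(-3828893, 3309451)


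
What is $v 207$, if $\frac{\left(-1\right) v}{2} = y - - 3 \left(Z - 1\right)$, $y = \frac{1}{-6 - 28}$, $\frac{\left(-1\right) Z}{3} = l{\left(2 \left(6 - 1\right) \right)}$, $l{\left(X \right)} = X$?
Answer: $\frac{654741}{17} \approx 38514.0$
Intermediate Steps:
$Z = -30$ ($Z = - 3 \cdot 2 \left(6 - 1\right) = - 3 \cdot 2 \cdot 5 = \left(-3\right) 10 = -30$)
$y = - \frac{1}{34}$ ($y = \frac{1}{-34} = - \frac{1}{34} \approx -0.029412$)
$v = \frac{3163}{17}$ ($v = - 2 \left(- \frac{1}{34} - - 3 \left(-30 - 1\right)\right) = - 2 \left(- \frac{1}{34} - \left(-3\right) \left(-31\right)\right) = - 2 \left(- \frac{1}{34} - 93\right) = \left(-2\right) \left(- \frac{3163}{34}\right) = \frac{3163}{17} \approx 186.06$)
$v 207 = \frac{3163}{17} \cdot 207 = \frac{654741}{17}$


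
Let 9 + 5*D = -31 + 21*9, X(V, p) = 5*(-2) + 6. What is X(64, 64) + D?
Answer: 129/5 ≈ 25.800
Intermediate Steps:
X(V, p) = -4 (X(V, p) = -10 + 6 = -4)
D = 149/5 (D = -9/5 + (-31 + 21*9)/5 = -9/5 + (-31 + 189)/5 = -9/5 + (1/5)*158 = -9/5 + 158/5 = 149/5 ≈ 29.800)
X(64, 64) + D = -4 + 149/5 = 129/5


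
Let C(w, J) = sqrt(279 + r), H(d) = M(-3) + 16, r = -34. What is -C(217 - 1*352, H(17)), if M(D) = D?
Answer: -7*sqrt(5) ≈ -15.652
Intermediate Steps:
H(d) = 13 (H(d) = -3 + 16 = 13)
C(w, J) = 7*sqrt(5) (C(w, J) = sqrt(279 - 34) = sqrt(245) = 7*sqrt(5))
-C(217 - 1*352, H(17)) = -7*sqrt(5)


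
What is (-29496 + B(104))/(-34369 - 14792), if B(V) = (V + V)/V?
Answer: 29494/49161 ≈ 0.59995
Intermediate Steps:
B(V) = 2 (B(V) = (2*V)/V = 2)
(-29496 + B(104))/(-34369 - 14792) = (-29496 + 2)/(-34369 - 14792) = -29494/(-49161) = -29494*(-1/49161) = 29494/49161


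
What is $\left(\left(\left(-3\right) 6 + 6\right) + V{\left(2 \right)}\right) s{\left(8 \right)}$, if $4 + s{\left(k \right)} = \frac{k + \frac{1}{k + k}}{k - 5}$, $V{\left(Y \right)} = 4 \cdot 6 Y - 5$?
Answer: $- \frac{651}{16} \approx -40.688$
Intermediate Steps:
$V{\left(Y \right)} = -5 + 24 Y$ ($V{\left(Y \right)} = 24 Y - 5 = -5 + 24 Y$)
$s{\left(k \right)} = -4 + \frac{k + \frac{1}{2 k}}{-5 + k}$ ($s{\left(k \right)} = -4 + \frac{k + \frac{1}{k + k}}{k - 5} = -4 + \frac{k + \frac{1}{2 k}}{-5 + k}$)
$\left(\left(\left(-3\right) 6 + 6\right) + V{\left(2 \right)}\right) s{\left(8 \right)} = \left(\left(\left(-3\right) 6 + 6\right) + \left(-5 + 24 \cdot 2\right)\right) \frac{1 - 6 \cdot 8^{2} + 40 \cdot 8}{2 \cdot 8 \left(-5 + 8\right)} = \left(\left(-18 + 6\right) + \left(-5 + 48\right)\right) \frac{1}{2} \cdot \frac{1}{8} \cdot \frac{1}{3} \left(1 - 384 + 320\right) = \left(-12 + 43\right) \frac{1}{2} \cdot \frac{1}{8} \cdot \frac{1}{3} \left(1 - 384 + 320\right) = 31 \cdot \frac{1}{2} \cdot \frac{1}{8} \cdot \frac{1}{3} \left(-63\right) = 31 \left(- \frac{21}{16}\right) = - \frac{651}{16}$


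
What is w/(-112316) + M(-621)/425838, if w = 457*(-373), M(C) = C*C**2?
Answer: -4470865117993/7971403468 ≈ -560.86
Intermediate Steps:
M(C) = C**3
w = -170461
w/(-112316) + M(-621)/425838 = -170461/(-112316) + (-621)**3/425838 = -170461*(-1/112316) - 239483061*1/425838 = 170461/112316 - 79827687/141946 = -4470865117993/7971403468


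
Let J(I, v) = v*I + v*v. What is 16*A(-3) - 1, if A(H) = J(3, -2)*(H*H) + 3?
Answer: -241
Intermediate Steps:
J(I, v) = v**2 + I*v (J(I, v) = I*v + v**2 = v**2 + I*v)
A(H) = 3 - 2*H**2 (A(H) = (-2*(3 - 2))*(H*H) + 3 = (-2*1)*H**2 + 3 = -2*H**2 + 3 = 3 - 2*H**2)
16*A(-3) - 1 = 16*(3 - 2*(-3)**2) - 1 = 16*(3 - 2*9) - 1 = 16*(3 - 18) - 1 = 16*(-15) - 1 = -240 - 1 = -241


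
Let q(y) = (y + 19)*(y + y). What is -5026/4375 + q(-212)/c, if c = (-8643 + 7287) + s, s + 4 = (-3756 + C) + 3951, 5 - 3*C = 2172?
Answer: -78750158/1769375 ≈ -44.507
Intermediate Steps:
C = -2167/3 (C = 5/3 - 1/3*2172 = 5/3 - 724 = -2167/3 ≈ -722.33)
s = -1594/3 (s = -4 + ((-3756 - 2167/3) + 3951) = -4 + (-13435/3 + 3951) = -4 - 1582/3 = -1594/3 ≈ -531.33)
q(y) = 2*y*(19 + y) (q(y) = (19 + y)*(2*y) = 2*y*(19 + y))
c = -5662/3 (c = (-8643 + 7287) - 1594/3 = -1356 - 1594/3 = -5662/3 ≈ -1887.3)
-5026/4375 + q(-212)/c = -5026/4375 + (2*(-212)*(19 - 212))/(-5662/3) = -5026*1/4375 + (2*(-212)*(-193))*(-3/5662) = -718/625 + 81832*(-3/5662) = -718/625 - 122748/2831 = -78750158/1769375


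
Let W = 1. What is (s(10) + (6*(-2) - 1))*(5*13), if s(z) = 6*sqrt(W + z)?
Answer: -845 + 390*sqrt(11) ≈ 448.48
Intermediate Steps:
s(z) = 6*sqrt(1 + z)
(s(10) + (6*(-2) - 1))*(5*13) = (6*sqrt(1 + 10) + (6*(-2) - 1))*(5*13) = (6*sqrt(11) + (-12 - 1))*65 = (6*sqrt(11) - 13)*65 = (-13 + 6*sqrt(11))*65 = -845 + 390*sqrt(11)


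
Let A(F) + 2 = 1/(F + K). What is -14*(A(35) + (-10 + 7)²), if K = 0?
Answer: -492/5 ≈ -98.400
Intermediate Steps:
A(F) = -2 + 1/F (A(F) = -2 + 1/(F + 0) = -2 + 1/F)
-14*(A(35) + (-10 + 7)²) = -14*((-2 + 1/35) + (-10 + 7)²) = -14*((-2 + 1/35) + (-3)²) = -14*(-69/35 + 9) = -14*246/35 = -492/5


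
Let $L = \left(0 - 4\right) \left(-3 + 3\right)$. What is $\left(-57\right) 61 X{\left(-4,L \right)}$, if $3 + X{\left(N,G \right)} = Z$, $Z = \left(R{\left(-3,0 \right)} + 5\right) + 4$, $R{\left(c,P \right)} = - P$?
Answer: $-20862$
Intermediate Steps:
$L = 0$ ($L = \left(-4\right) 0 = 0$)
$Z = 9$ ($Z = \left(\left(-1\right) 0 + 5\right) + 4 = \left(0 + 5\right) + 4 = 5 + 4 = 9$)
$X{\left(N,G \right)} = 6$ ($X{\left(N,G \right)} = -3 + 9 = 6$)
$\left(-57\right) 61 X{\left(-4,L \right)} = \left(-57\right) 61 \cdot 6 = \left(-3477\right) 6 = -20862$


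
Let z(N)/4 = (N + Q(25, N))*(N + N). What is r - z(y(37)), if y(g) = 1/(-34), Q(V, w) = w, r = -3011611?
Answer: -870355583/289 ≈ -3.0116e+6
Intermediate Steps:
y(g) = -1/34
z(N) = 16*N² (z(N) = 4*((N + N)*(N + N)) = 4*((2*N)*(2*N)) = 4*(4*N²) = 16*N²)
r - z(y(37)) = -3011611 - 16*(-1/34)² = -3011611 - 16/1156 = -3011611 - 1*4/289 = -3011611 - 4/289 = -870355583/289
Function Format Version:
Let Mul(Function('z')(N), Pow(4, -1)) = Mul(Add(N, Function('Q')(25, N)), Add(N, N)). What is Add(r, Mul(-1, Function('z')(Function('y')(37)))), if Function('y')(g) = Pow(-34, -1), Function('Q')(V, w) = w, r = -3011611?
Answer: Rational(-870355583, 289) ≈ -3.0116e+6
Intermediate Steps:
Function('y')(g) = Rational(-1, 34)
Function('z')(N) = Mul(16, Pow(N, 2)) (Function('z')(N) = Mul(4, Mul(Add(N, N), Add(N, N))) = Mul(4, Mul(Mul(2, N), Mul(2, N))) = Mul(4, Mul(4, Pow(N, 2))) = Mul(16, Pow(N, 2)))
Add(r, Mul(-1, Function('z')(Function('y')(37)))) = Add(-3011611, Mul(-1, Mul(16, Pow(Rational(-1, 34), 2)))) = Add(-3011611, Mul(-1, Mul(16, Rational(1, 1156)))) = Add(-3011611, Mul(-1, Rational(4, 289))) = Add(-3011611, Rational(-4, 289)) = Rational(-870355583, 289)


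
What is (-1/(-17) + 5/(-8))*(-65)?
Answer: 5005/136 ≈ 36.801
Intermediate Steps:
(-1/(-17) + 5/(-8))*(-65) = (-1*(-1/17) + 5*(-⅛))*(-65) = (1/17 - 5/8)*(-65) = -77/136*(-65) = 5005/136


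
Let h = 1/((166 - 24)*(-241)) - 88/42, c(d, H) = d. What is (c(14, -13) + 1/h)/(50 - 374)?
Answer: -5090596/121968909 ≈ -0.041737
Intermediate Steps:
h = -1505789/718662 (h = -1/241/142 - 88*1/42 = (1/142)*(-1/241) - 44/21 = -1/34222 - 44/21 = -1505789/718662 ≈ -2.0953)
(c(14, -13) + 1/h)/(50 - 374) = (14 + 1/(-1505789/718662))/(50 - 374) = (14 - 718662/1505789)/(-324) = (20362384/1505789)*(-1/324) = -5090596/121968909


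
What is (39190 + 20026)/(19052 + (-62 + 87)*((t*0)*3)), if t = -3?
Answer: 14804/4763 ≈ 3.1081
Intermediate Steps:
(39190 + 20026)/(19052 + (-62 + 87)*((t*0)*3)) = (39190 + 20026)/(19052 + (-62 + 87)*(-3*0*3)) = 59216/(19052 + 25*(0*3)) = 59216/(19052 + 25*0) = 59216/(19052 + 0) = 59216/19052 = 59216*(1/19052) = 14804/4763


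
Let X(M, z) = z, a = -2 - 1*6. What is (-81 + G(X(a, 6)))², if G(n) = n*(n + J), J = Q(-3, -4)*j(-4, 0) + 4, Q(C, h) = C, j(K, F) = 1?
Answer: 1521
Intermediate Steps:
J = 1 (J = -3*1 + 4 = -3 + 4 = 1)
a = -8 (a = -2 - 6 = -8)
G(n) = n*(1 + n) (G(n) = n*(n + 1) = n*(1 + n))
(-81 + G(X(a, 6)))² = (-81 + 6*(1 + 6))² = (-81 + 6*7)² = (-81 + 42)² = (-39)² = 1521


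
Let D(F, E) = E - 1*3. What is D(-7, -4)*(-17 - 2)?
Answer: 133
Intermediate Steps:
D(F, E) = -3 + E (D(F, E) = E - 3 = -3 + E)
D(-7, -4)*(-17 - 2) = (-3 - 4)*(-17 - 2) = -7*(-19) = 133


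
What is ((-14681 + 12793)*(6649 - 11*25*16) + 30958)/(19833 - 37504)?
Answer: 4215154/17671 ≈ 238.54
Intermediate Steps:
((-14681 + 12793)*(6649 - 11*25*16) + 30958)/(19833 - 37504) = (-1888*(6649 - 275*16) + 30958)/(-17671) = (-1888*(6649 - 4400) + 30958)*(-1/17671) = (-1888*2249 + 30958)*(-1/17671) = (-4246112 + 30958)*(-1/17671) = -4215154*(-1/17671) = 4215154/17671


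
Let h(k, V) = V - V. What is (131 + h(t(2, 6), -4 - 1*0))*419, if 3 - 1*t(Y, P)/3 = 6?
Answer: 54889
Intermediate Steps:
t(Y, P) = -9 (t(Y, P) = 9 - 3*6 = 9 - 18 = -9)
h(k, V) = 0
(131 + h(t(2, 6), -4 - 1*0))*419 = (131 + 0)*419 = 131*419 = 54889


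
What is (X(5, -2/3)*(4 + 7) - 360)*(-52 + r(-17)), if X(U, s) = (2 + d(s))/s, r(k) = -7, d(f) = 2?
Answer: 25134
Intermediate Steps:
X(U, s) = 4/s (X(U, s) = (2 + 2)/s = 4/s)
(X(5, -2/3)*(4 + 7) - 360)*(-52 + r(-17)) = ((4/((-2/3)))*(4 + 7) - 360)*(-52 - 7) = ((4/((-2*1/3)))*11 - 360)*(-59) = ((4/(-2/3))*11 - 360)*(-59) = ((4*(-3/2))*11 - 360)*(-59) = (-6*11 - 360)*(-59) = (-66 - 360)*(-59) = -426*(-59) = 25134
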